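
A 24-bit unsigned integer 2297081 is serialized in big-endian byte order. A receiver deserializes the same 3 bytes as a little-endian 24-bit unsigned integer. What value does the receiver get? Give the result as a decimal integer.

16321571

2297081 in 24-bit hexadecimal is 0x230CF9.
Stored big-endian, the bytes at ascending addresses are 23 0C F9.
Read back as little-endian, the first byte is least significant, giving 0xF90C23.
0xF90C23 = 16321571.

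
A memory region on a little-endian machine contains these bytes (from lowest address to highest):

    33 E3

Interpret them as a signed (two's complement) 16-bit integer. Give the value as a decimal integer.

In little-endian order the low byte comes first in memory.
Reassemble most-significant byte first: E3 33 → 0xE333.
Top bit is set, so as a signed 16-bit value this is 0xE333 − 2^16 = -7373.

-7373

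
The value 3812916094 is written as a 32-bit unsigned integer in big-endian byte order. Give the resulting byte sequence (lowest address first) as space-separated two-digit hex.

3812916094 in hexadecimal, padded to 32 bits, is 0xE3447B7E.
Split into bytes (most-significant first): E3 44 7B 7E.
In big-endian order the high byte comes first in memory.
So the memory order matches the most-significant-first order: E3 44 7B 7E.

E3 44 7B 7E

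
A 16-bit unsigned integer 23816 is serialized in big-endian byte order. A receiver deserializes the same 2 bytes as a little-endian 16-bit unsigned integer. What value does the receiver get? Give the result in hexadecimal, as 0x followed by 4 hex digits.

23816 in 16-bit hexadecimal is 0x5D08.
Stored big-endian, the bytes at ascending addresses are 5D 08.
Read back as little-endian, the first byte is least significant, giving 0x085D.

0x085D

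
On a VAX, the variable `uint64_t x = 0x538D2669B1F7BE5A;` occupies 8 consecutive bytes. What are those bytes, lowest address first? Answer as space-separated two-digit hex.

Split into bytes (most-significant first): 53 8D 26 69 B1 F7 BE 5A.
Little-endian: lowest address holds the least-significant byte.
So at ascending addresses the bytes are 5A BE F7 B1 69 26 8D 53.

5A BE F7 B1 69 26 8D 53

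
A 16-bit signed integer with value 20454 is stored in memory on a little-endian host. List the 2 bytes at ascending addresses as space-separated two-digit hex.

E6 4F

20454 in hexadecimal, padded to 16 bits, is 0x4FE6.
Split into bytes (most-significant first): 4F E6.
Little-endian stores the least-significant byte at the lowest address.
So at ascending addresses the bytes are E6 4F.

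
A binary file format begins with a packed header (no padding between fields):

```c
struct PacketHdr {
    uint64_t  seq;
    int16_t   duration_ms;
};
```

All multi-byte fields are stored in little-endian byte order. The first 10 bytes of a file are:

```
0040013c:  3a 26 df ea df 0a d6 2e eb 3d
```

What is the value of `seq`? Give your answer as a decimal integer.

3374896927595243066

`seq` is the first field, at byte offset 0, occupying 8 bytes.
Bytes at offsets 0..7: 3A 26 DF EA DF 0A D6 2E.
In little-endian order the low byte comes first in memory.
Reassemble most-significant byte first: 2E D6 0A DF EA DF 26 3A → 0x2ED60ADFEADF263A.
0x2ED60ADFEADF263A = 3374896927595243066.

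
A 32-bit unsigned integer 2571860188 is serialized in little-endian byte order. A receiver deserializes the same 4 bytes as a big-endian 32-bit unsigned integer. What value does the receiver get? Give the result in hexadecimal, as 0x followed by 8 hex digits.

2571860188 in 32-bit hexadecimal is 0x994B78DC.
Stored little-endian, the bytes at ascending addresses are DC 78 4B 99.
Read back as big-endian, the last byte is least significant, giving 0xDC784B99.

0xDC784B99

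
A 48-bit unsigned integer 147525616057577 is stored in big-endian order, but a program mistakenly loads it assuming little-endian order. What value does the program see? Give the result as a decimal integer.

147525616057577 in 48-bit hexadecimal is 0x862C7BF0BCE9.
Stored big-endian, the bytes at ascending addresses are 86 2C 7B F0 BC E9.
Read back as little-endian, the first byte is least significant, giving 0xE9BCF07B2C86.
0xE9BCF07B2C86 = 256997697727622.

256997697727622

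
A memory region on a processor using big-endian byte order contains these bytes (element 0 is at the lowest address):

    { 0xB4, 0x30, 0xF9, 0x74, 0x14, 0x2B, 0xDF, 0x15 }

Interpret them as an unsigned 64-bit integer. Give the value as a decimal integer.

Big-endian stores the most-significant byte at the lowest address.
The bytes are already most-significant first: 0xB430F974142BDF15.
0xB430F974142BDF15 = 12984152002659082005.

12984152002659082005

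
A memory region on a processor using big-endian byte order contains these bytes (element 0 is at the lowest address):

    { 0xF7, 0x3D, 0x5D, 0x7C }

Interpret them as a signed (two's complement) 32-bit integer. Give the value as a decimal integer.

-146973316

In big-endian order the high byte comes first in memory.
The bytes are already most-significant first: 0xF73D5D7C.
Top bit is set, so as a signed 32-bit value this is 0xF73D5D7C − 2^32 = -146973316.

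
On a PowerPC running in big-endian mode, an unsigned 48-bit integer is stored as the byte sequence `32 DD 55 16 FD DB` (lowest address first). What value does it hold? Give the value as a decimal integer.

In big-endian order the high byte comes first in memory.
The bytes are already most-significant first: 0x32DD5516FDDB.
0x32DD5516FDDB = 55926196731355.

55926196731355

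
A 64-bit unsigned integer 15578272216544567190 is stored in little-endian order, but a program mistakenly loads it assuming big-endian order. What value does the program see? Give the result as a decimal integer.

15578272216544567190 in 64-bit hexadecimal is 0xD831240B3179DF96.
Stored little-endian, the bytes at ascending addresses are 96 DF 79 31 0B 24 31 D8.
Read back as big-endian, the last byte is least significant, giving 0x96DF79310B2431D8.
0x96DF79310B2431D8 = 10871541277042946520.

10871541277042946520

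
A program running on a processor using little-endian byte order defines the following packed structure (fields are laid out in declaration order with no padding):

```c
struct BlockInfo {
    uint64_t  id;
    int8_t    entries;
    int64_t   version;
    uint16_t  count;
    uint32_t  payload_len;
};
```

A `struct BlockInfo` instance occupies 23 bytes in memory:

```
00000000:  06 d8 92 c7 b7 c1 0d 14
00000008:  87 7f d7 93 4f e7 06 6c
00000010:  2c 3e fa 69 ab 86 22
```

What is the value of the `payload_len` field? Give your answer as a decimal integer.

579251049

`payload_len` follows `id` (8 B), `entries` (1 B), `version` (8 B), `count` (2 B), so it starts at offset 8 + 1 + 8 + 2 = 19 and occupies 4 bytes.
Bytes at offsets 19..22: 69 AB 86 22.
Little-endian: lowest address holds the least-significant byte.
Reassemble most-significant byte first: 22 86 AB 69 → 0x2286AB69.
0x2286AB69 = 579251049.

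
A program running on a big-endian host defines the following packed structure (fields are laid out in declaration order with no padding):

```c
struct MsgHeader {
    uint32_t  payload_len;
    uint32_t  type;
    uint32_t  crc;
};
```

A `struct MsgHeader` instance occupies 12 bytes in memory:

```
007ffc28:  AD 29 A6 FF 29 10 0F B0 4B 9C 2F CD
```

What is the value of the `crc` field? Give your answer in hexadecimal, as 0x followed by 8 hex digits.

0x4B9C2FCD

`crc` follows `payload_len` (4 B), `type` (4 B), so it starts at offset 4 + 4 = 8 and occupies 4 bytes.
Bytes at offsets 8..11: 4B 9C 2F CD.
Big-endian: lowest address holds the most-significant byte.
The bytes are already most-significant first: 0x4B9C2FCD.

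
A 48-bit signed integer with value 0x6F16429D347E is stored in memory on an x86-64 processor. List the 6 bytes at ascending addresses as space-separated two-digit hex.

Split into bytes (most-significant first): 6F 16 42 9D 34 7E.
In little-endian order the low byte comes first in memory.
So at ascending addresses the bytes are 7E 34 9D 42 16 6F.

7E 34 9D 42 16 6F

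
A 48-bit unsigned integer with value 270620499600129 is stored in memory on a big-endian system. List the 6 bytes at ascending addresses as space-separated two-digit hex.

270620499600129 in hexadecimal, padded to 48 bits, is 0xF620BEBF6301.
Split into bytes (most-significant first): F6 20 BE BF 63 01.
Big-endian: lowest address holds the most-significant byte.
So the memory order matches the most-significant-first order: F6 20 BE BF 63 01.

F6 20 BE BF 63 01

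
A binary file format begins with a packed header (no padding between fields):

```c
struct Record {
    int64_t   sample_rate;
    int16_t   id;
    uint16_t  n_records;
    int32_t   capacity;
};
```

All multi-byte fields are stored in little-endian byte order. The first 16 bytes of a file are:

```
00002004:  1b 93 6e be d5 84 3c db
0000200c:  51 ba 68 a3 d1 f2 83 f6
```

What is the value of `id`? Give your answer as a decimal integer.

-17839

`id` follows `sample_rate` (8 bytes), so it starts at byte offset 8 and occupies 2 bytes.
Bytes at offsets 8..9: 51 BA.
Little-endian stores the least-significant byte at the lowest address.
Reassemble most-significant byte first: BA 51 → 0xBA51.
Top bit is set, so as a signed 16-bit value this is 0xBA51 − 2^16 = -17839.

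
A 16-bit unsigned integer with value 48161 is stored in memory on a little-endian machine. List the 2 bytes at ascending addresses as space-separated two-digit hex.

48161 in hexadecimal, padded to 16 bits, is 0xBC21.
Split into bytes (most-significant first): BC 21.
Little-endian stores the least-significant byte at the lowest address.
So at ascending addresses the bytes are 21 BC.

21 BC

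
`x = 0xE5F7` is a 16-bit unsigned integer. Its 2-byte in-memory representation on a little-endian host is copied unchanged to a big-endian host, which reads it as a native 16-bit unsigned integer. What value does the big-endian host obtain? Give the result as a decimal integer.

63461

Stored little-endian, the bytes at ascending addresses are F7 E5.
Read back as big-endian, the last byte is least significant, giving 0xF7E5.
0xF7E5 = 63461.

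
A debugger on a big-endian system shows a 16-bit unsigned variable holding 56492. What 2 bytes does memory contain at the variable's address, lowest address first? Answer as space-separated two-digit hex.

DC AC

56492 in hexadecimal, padded to 16 bits, is 0xDCAC.
Split into bytes (most-significant first): DC AC.
In big-endian order the high byte comes first in memory.
So the memory order matches the most-significant-first order: DC AC.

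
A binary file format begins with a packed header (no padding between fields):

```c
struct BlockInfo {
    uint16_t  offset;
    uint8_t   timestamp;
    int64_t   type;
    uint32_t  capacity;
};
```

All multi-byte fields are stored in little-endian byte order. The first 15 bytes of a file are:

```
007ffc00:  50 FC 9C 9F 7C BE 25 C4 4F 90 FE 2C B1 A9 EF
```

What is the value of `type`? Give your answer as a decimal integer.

`type` follows `offset` (2 B), `timestamp` (1 B), so it starts at offset 2 + 1 = 3 and occupies 8 bytes.
Bytes at offsets 3..10: 9F 7C BE 25 C4 4F 90 FE.
In little-endian order the low byte comes first in memory.
Reassemble most-significant byte first: FE 90 4F C4 25 BE 7C 9F → 0xFE904FC425BE7C9F.
Top bit is set, so as a signed 64-bit value this is 0xFE904FC425BE7C9F − 2^64 = -103495087564096353.

-103495087564096353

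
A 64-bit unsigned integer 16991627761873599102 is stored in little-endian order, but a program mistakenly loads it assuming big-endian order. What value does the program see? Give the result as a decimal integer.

9095622557190835947

16991627761873599102 in 64-bit hexadecimal is 0xEBCE636C86243A7E.
Stored little-endian, the bytes at ascending addresses are 7E 3A 24 86 6C 63 CE EB.
Read back as big-endian, the last byte is least significant, giving 0x7E3A24866C63CEEB.
0x7E3A24866C63CEEB = 9095622557190835947.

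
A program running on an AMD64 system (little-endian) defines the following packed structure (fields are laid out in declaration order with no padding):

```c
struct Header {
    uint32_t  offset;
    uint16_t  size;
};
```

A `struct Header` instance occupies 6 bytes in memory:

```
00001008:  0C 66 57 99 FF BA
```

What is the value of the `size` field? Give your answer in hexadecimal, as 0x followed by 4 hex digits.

`size` follows `offset` (4 bytes), so it starts at byte offset 4 and occupies 2 bytes.
Bytes at offsets 4..5: FF BA.
In little-endian order the low byte comes first in memory.
Reassemble most-significant byte first: BA FF → 0xBAFF.

0xBAFF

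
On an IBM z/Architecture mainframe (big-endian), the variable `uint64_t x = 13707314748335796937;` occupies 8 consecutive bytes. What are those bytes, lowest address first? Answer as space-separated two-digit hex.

BE 3A 2A 23 9F 07 32 C9

13707314748335796937 in hexadecimal, padded to 64 bits, is 0xBE3A2A239F0732C9.
Split into bytes (most-significant first): BE 3A 2A 23 9F 07 32 C9.
Big-endian stores the most-significant byte at the lowest address.
So the memory order matches the most-significant-first order: BE 3A 2A 23 9F 07 32 C9.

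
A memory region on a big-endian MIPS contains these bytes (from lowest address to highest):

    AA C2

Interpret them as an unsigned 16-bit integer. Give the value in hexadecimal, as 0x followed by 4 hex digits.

0xAAC2

In big-endian order the high byte comes first in memory.
The bytes are already most-significant first: 0xAAC2.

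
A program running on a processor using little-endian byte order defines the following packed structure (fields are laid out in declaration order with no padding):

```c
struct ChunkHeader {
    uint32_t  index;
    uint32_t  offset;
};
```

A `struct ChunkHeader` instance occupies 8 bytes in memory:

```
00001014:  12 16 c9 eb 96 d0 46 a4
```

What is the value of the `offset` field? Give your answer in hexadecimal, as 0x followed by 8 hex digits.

`offset` follows `index` (4 bytes), so it starts at byte offset 4 and occupies 4 bytes.
Bytes at offsets 4..7: 96 D0 46 A4.
In little-endian order the low byte comes first in memory.
Reassemble most-significant byte first: A4 46 D0 96 → 0xA446D096.

0xA446D096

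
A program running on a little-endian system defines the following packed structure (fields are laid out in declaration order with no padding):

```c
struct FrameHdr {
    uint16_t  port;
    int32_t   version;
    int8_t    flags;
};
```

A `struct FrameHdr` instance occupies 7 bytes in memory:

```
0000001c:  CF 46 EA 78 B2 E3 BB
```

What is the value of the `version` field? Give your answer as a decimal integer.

-474842902

`version` follows `port` (2 bytes), so it starts at byte offset 2 and occupies 4 bytes.
Bytes at offsets 2..5: EA 78 B2 E3.
Little-endian: lowest address holds the least-significant byte.
Reassemble most-significant byte first: E3 B2 78 EA → 0xE3B278EA.
Top bit is set, so as a signed 32-bit value this is 0xE3B278EA − 2^32 = -474842902.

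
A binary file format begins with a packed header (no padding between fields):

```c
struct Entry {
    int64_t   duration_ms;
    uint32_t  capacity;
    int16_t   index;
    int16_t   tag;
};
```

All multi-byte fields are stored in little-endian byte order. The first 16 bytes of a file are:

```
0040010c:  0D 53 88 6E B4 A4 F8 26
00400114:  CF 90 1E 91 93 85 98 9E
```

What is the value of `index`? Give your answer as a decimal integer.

`index` follows `duration_ms` (8 B), `capacity` (4 B), so it starts at offset 8 + 4 = 12 and occupies 2 bytes.
Bytes at offsets 12..13: 93 85.
Little-endian: lowest address holds the least-significant byte.
Reassemble most-significant byte first: 85 93 → 0x8593.
Top bit is set, so as a signed 16-bit value this is 0x8593 − 2^16 = -31341.

-31341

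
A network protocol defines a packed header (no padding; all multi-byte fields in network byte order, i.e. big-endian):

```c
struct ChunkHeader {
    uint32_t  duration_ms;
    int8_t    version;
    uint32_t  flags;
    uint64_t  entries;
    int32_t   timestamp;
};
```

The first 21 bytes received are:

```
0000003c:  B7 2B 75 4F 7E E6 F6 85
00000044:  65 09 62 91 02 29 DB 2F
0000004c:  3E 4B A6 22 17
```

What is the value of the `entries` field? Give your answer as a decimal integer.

676262332537188158

`entries` follows `duration_ms` (4 B), `version` (1 B), `flags` (4 B), so it starts at offset 4 + 1 + 4 = 9 and occupies 8 bytes.
Bytes at offsets 9..16: 09 62 91 02 29 DB 2F 3E.
Big-endian: lowest address holds the most-significant byte.
The bytes are already most-significant first: 0x0962910229DB2F3E.
0x0962910229DB2F3E = 676262332537188158.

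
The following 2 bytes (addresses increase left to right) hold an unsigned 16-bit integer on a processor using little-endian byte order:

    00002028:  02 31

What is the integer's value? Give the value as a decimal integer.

Little-endian: lowest address holds the least-significant byte.
Reassemble most-significant byte first: 31 02 → 0x3102.
0x3102 = 12546.

12546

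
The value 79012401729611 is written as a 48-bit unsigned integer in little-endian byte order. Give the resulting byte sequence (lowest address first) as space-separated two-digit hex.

79012401729611 in hexadecimal, padded to 48 bits, is 0x47DC8223504B.
Split into bytes (most-significant first): 47 DC 82 23 50 4B.
Little-endian: lowest address holds the least-significant byte.
So at ascending addresses the bytes are 4B 50 23 82 DC 47.

4B 50 23 82 DC 47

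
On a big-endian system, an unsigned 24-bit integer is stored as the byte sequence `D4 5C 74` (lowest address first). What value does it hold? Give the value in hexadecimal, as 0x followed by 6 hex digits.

In big-endian order the high byte comes first in memory.
The bytes are already most-significant first: 0xD45C74.

0xD45C74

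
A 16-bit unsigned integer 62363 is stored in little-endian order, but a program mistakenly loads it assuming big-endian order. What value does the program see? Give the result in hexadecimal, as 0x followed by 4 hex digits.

0x9BF3

62363 in 16-bit hexadecimal is 0xF39B.
Stored little-endian, the bytes at ascending addresses are 9B F3.
Read back as big-endian, the last byte is least significant, giving 0x9BF3.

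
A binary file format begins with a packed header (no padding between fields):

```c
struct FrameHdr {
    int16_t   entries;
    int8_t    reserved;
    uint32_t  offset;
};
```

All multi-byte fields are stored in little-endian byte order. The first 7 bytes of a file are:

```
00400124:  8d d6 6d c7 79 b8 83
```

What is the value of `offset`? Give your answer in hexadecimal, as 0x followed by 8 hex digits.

`offset` follows `entries` (2 B), `reserved` (1 B), so it starts at offset 2 + 1 = 3 and occupies 4 bytes.
Bytes at offsets 3..6: C7 79 B8 83.
Little-endian stores the least-significant byte at the lowest address.
Reassemble most-significant byte first: 83 B8 79 C7 → 0x83B879C7.

0x83B879C7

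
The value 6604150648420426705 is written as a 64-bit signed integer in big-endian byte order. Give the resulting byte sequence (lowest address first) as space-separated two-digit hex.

5B A6 A8 06 42 43 E3 D1

6604150648420426705 in hexadecimal, padded to 64 bits, is 0x5BA6A8064243E3D1.
Split into bytes (most-significant first): 5B A6 A8 06 42 43 E3 D1.
In big-endian order the high byte comes first in memory.
So the memory order matches the most-significant-first order: 5B A6 A8 06 42 43 E3 D1.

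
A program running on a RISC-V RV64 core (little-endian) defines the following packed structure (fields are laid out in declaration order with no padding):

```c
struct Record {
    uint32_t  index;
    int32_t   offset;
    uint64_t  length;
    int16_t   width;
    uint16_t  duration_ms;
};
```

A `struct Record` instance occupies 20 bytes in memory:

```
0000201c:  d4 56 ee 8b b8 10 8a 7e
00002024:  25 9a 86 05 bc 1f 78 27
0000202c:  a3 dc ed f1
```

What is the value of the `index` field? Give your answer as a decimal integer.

2347652820

`index` is the first field, at byte offset 0, occupying 4 bytes.
Bytes at offsets 0..3: D4 56 EE 8B.
Little-endian: lowest address holds the least-significant byte.
Reassemble most-significant byte first: 8B EE 56 D4 → 0x8BEE56D4.
0x8BEE56D4 = 2347652820.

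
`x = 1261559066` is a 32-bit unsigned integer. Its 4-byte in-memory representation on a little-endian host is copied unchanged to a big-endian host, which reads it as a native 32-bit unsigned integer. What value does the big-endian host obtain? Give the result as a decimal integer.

450703691

1261559066 in 32-bit hexadecimal is 0x4B31DD1A.
Stored little-endian, the bytes at ascending addresses are 1A DD 31 4B.
Read back as big-endian, the last byte is least significant, giving 0x1ADD314B.
0x1ADD314B = 450703691.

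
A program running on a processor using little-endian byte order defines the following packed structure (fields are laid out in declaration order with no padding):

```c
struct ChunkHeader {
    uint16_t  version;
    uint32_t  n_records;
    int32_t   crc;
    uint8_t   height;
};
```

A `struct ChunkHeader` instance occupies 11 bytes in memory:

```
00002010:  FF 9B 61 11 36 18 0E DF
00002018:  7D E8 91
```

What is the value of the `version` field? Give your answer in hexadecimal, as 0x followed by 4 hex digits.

`version` is the first field, at byte offset 0, occupying 2 bytes.
Bytes at offsets 0..1: FF 9B.
Little-endian: lowest address holds the least-significant byte.
Reassemble most-significant byte first: 9B FF → 0x9BFF.

0x9BFF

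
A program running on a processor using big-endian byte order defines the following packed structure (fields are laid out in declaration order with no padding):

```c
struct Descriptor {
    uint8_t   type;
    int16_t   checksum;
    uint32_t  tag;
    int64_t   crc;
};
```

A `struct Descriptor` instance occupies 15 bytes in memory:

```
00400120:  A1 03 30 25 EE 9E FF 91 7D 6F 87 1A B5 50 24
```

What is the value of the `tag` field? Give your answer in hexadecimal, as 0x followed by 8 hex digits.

0x25EE9EFF

`tag` follows `type` (1 B), `checksum` (2 B), so it starts at offset 1 + 2 = 3 and occupies 4 bytes.
Bytes at offsets 3..6: 25 EE 9E FF.
Big-endian stores the most-significant byte at the lowest address.
The bytes are already most-significant first: 0x25EE9EFF.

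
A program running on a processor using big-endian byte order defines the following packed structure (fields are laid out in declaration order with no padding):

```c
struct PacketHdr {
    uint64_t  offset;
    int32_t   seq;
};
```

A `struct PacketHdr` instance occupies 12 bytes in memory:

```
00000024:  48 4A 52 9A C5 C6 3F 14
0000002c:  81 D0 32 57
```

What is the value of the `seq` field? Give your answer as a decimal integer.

-2117062057

`seq` follows `offset` (8 bytes), so it starts at byte offset 8 and occupies 4 bytes.
Bytes at offsets 8..11: 81 D0 32 57.
Big-endian stores the most-significant byte at the lowest address.
The bytes are already most-significant first: 0x81D03257.
Top bit is set, so as a signed 32-bit value this is 0x81D03257 − 2^32 = -2117062057.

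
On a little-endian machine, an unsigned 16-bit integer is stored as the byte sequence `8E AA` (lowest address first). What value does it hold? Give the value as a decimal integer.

Little-endian: lowest address holds the least-significant byte.
Reassemble most-significant byte first: AA 8E → 0xAA8E.
0xAA8E = 43662.

43662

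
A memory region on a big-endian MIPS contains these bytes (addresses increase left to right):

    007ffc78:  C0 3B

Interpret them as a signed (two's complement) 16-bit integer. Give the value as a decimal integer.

-16325

Big-endian: lowest address holds the most-significant byte.
The bytes are already most-significant first: 0xC03B.
Top bit is set, so as a signed 16-bit value this is 0xC03B − 2^16 = -16325.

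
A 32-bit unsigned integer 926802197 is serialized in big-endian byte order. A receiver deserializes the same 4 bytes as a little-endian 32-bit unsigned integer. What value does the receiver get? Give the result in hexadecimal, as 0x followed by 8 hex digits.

926802197 in 32-bit hexadecimal is 0x373DE115.
Stored big-endian, the bytes at ascending addresses are 37 3D E1 15.
Read back as little-endian, the first byte is least significant, giving 0x15E13D37.

0x15E13D37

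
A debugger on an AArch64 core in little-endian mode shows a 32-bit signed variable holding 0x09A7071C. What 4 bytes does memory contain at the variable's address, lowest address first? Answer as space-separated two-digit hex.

Split into bytes (most-significant first): 09 A7 07 1C.
Little-endian: lowest address holds the least-significant byte.
So at ascending addresses the bytes are 1C 07 A7 09.

1C 07 A7 09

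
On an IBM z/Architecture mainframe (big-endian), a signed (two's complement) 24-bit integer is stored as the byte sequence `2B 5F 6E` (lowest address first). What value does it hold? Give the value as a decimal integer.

2842478

Big-endian: lowest address holds the most-significant byte.
The bytes are already most-significant first: 0x2B5F6E.
0x2B5F6E = 2842478.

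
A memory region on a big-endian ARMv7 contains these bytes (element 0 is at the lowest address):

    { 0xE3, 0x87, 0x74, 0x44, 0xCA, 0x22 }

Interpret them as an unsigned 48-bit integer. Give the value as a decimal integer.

250170910755362

In big-endian order the high byte comes first in memory.
The bytes are already most-significant first: 0xE3877444CA22.
0xE3877444CA22 = 250170910755362.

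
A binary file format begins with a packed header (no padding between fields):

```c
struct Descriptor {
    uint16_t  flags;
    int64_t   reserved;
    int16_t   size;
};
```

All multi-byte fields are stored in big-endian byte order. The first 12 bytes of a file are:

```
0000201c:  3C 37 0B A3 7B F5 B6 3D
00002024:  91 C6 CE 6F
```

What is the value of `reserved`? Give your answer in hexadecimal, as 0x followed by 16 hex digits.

`reserved` follows `flags` (2 bytes), so it starts at byte offset 2 and occupies 8 bytes.
Bytes at offsets 2..9: 0B A3 7B F5 B6 3D 91 C6.
In big-endian order the high byte comes first in memory.
The bytes are already most-significant first: 0x0BA37BF5B63D91C6.

0x0BA37BF5B63D91C6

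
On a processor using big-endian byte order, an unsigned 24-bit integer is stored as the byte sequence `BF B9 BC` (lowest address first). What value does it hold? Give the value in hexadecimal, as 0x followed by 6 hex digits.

0xBFB9BC

Big-endian stores the most-significant byte at the lowest address.
The bytes are already most-significant first: 0xBFB9BC.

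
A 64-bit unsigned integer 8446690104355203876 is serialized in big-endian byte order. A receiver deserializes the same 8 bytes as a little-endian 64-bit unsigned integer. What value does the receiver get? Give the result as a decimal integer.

2606430512640374901

8446690104355203876 in 64-bit hexadecimal is 0x7538ABE5BDE62B24.
Stored big-endian, the bytes at ascending addresses are 75 38 AB E5 BD E6 2B 24.
Read back as little-endian, the first byte is least significant, giving 0x242BE6BDE5AB3875.
0x242BE6BDE5AB3875 = 2606430512640374901.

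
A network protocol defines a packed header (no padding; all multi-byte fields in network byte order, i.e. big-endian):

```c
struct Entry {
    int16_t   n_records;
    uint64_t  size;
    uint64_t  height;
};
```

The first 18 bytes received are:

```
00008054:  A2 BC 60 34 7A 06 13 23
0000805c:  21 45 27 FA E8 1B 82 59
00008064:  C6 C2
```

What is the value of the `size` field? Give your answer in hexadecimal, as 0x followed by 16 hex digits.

`size` follows `n_records` (2 bytes), so it starts at byte offset 2 and occupies 8 bytes.
Bytes at offsets 2..9: 60 34 7A 06 13 23 21 45.
In big-endian order the high byte comes first in memory.
The bytes are already most-significant first: 0x60347A0613232145.

0x60347A0613232145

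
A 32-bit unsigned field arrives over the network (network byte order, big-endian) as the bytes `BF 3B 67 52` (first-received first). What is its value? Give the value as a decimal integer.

Big-endian stores the most-significant byte at the lowest address.
The bytes are already most-significant first: 0xBF3B6752.
0xBF3B6752 = 3208341330.

3208341330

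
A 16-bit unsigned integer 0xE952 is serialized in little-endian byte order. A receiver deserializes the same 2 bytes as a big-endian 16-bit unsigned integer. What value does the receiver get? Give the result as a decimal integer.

21225

Stored little-endian, the bytes at ascending addresses are 52 E9.
Read back as big-endian, the last byte is least significant, giving 0x52E9.
0x52E9 = 21225.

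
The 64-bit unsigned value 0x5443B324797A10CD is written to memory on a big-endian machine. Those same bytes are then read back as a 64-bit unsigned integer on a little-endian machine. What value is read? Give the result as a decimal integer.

14776445038127956820

Stored big-endian, the bytes at ascending addresses are 54 43 B3 24 79 7A 10 CD.
Read back as little-endian, the first byte is least significant, giving 0xCD107A7924B34354.
0xCD107A7924B34354 = 14776445038127956820.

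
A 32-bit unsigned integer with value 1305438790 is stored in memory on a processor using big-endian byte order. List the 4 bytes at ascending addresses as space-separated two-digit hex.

1305438790 in hexadecimal, padded to 32 bits, is 0x4DCF6A46.
Split into bytes (most-significant first): 4D CF 6A 46.
In big-endian order the high byte comes first in memory.
So the memory order matches the most-significant-first order: 4D CF 6A 46.

4D CF 6A 46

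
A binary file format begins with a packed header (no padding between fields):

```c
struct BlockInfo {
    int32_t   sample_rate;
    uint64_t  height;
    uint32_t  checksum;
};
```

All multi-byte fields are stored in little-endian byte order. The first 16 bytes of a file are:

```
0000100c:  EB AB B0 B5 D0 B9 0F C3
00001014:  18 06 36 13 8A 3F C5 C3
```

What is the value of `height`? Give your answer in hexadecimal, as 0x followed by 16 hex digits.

`height` follows `sample_rate` (4 bytes), so it starts at byte offset 4 and occupies 8 bytes.
Bytes at offsets 4..11: D0 B9 0F C3 18 06 36 13.
Little-endian stores the least-significant byte at the lowest address.
Reassemble most-significant byte first: 13 36 06 18 C3 0F B9 D0 → 0x13360618C30FB9D0.

0x13360618C30FB9D0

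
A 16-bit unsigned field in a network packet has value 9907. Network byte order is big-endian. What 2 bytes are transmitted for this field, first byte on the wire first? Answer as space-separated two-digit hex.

9907 in hexadecimal, padded to 16 bits, is 0x26B3.
Split into bytes (most-significant first): 26 B3.
Big-endian: lowest address holds the most-significant byte.
So the memory order matches the most-significant-first order: 26 B3.

26 B3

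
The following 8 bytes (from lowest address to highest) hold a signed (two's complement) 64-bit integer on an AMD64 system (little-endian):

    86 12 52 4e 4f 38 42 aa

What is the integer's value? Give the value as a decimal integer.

Little-endian stores the least-significant byte at the lowest address.
Reassemble most-significant byte first: AA 42 38 4F 4E 52 12 86 → 0xAA42384F4E521286.
Top bit is set, so as a signed 64-bit value this is 0xAA42384F4E521286 − 2^64 = -6178313825531325818.

-6178313825531325818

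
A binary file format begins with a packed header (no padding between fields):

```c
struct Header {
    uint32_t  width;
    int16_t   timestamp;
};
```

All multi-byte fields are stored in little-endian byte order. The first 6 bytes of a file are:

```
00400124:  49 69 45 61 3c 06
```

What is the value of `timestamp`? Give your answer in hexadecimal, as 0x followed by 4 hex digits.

0x063C

`timestamp` follows `width` (4 bytes), so it starts at byte offset 4 and occupies 2 bytes.
Bytes at offsets 4..5: 3C 06.
Little-endian stores the least-significant byte at the lowest address.
Reassemble most-significant byte first: 06 3C → 0x063C.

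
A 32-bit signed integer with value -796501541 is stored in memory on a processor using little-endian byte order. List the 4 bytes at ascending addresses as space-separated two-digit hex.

Two's complement of -796501541 in 32 bits: 796501541 = 0x2F79A625; invert → 0xD08659DA; add 1 → 0xD08659DB.
Split into bytes (most-significant first): D0 86 59 DB.
Little-endian: lowest address holds the least-significant byte.
So at ascending addresses the bytes are DB 59 86 D0.

DB 59 86 D0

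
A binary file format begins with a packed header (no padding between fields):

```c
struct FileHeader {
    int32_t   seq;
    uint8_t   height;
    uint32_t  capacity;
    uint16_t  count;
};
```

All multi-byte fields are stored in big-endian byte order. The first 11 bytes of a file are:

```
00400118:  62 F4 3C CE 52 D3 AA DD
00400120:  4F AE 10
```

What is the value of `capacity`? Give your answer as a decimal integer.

`capacity` follows `seq` (4 B), `height` (1 B), so it starts at offset 4 + 1 = 5 and occupies 4 bytes.
Bytes at offsets 5..8: D3 AA DD 4F.
Big-endian stores the most-significant byte at the lowest address.
The bytes are already most-significant first: 0xD3AADD4F.
0xD3AADD4F = 3551190351.

3551190351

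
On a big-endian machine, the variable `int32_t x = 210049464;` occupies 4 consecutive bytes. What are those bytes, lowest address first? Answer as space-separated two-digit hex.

0C 85 19 B8

210049464 in hexadecimal, padded to 32 bits, is 0x0C8519B8.
Split into bytes (most-significant first): 0C 85 19 B8.
Big-endian stores the most-significant byte at the lowest address.
So the memory order matches the most-significant-first order: 0C 85 19 B8.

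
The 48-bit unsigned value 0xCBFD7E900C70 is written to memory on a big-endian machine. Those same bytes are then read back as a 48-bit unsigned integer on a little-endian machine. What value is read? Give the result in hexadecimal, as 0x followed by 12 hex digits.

Stored big-endian, the bytes at ascending addresses are CB FD 7E 90 0C 70.
Read back as little-endian, the first byte is least significant, giving 0x700C907EFDCB.

0x700C907EFDCB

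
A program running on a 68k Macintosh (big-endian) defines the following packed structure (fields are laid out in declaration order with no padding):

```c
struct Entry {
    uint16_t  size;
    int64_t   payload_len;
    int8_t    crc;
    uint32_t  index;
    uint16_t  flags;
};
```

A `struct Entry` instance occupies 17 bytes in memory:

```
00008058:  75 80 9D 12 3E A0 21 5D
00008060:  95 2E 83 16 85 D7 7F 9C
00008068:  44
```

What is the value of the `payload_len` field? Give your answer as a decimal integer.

`payload_len` follows `size` (2 bytes), so it starts at byte offset 2 and occupies 8 bytes.
Bytes at offsets 2..9: 9D 12 3E A0 21 5D 95 2E.
Big-endian stores the most-significant byte at the lowest address.
The bytes are already most-significant first: 0x9D123EA0215D952E.
Top bit is set, so as a signed 64-bit value this is 0x9D123EA0215D952E − 2^64 = -7128566402698603218.

-7128566402698603218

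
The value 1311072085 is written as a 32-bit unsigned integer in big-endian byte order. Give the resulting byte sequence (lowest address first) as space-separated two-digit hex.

1311072085 in hexadecimal, padded to 32 bits, is 0x4E255F55.
Split into bytes (most-significant first): 4E 25 5F 55.
Big-endian: lowest address holds the most-significant byte.
So the memory order matches the most-significant-first order: 4E 25 5F 55.

4E 25 5F 55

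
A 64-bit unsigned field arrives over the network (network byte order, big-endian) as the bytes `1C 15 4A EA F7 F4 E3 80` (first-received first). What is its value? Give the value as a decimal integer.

2023605980615730048

Big-endian stores the most-significant byte at the lowest address.
The bytes are already most-significant first: 0x1C154AEAF7F4E380.
0x1C154AEAF7F4E380 = 2023605980615730048.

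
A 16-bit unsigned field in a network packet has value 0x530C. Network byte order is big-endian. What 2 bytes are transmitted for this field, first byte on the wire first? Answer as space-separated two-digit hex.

53 0C

Split into bytes (most-significant first): 53 0C.
Big-endian stores the most-significant byte at the lowest address.
So the memory order matches the most-significant-first order: 53 0C.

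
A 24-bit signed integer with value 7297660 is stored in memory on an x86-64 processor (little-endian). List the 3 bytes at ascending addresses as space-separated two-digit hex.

7297660 in hexadecimal, padded to 24 bits, is 0x6F5A7C.
Split into bytes (most-significant first): 6F 5A 7C.
Little-endian stores the least-significant byte at the lowest address.
So at ascending addresses the bytes are 7C 5A 6F.

7C 5A 6F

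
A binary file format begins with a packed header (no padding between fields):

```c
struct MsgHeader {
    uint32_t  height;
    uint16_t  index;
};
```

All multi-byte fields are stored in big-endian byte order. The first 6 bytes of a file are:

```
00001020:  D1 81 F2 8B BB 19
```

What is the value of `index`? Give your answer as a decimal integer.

`index` follows `height` (4 bytes), so it starts at byte offset 4 and occupies 2 bytes.
Bytes at offsets 4..5: BB 19.
In big-endian order the high byte comes first in memory.
The bytes are already most-significant first: 0xBB19.
0xBB19 = 47897.

47897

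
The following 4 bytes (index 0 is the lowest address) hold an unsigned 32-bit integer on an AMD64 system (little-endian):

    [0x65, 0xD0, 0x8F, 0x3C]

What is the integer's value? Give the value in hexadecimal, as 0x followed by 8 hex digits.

0x3C8FD065

Little-endian: lowest address holds the least-significant byte.
Reassemble most-significant byte first: 3C 8F D0 65 → 0x3C8FD065.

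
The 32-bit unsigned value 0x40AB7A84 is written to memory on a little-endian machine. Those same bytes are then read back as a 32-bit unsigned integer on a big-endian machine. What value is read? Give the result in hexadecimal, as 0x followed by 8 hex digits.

Stored little-endian, the bytes at ascending addresses are 84 7A AB 40.
Read back as big-endian, the last byte is least significant, giving 0x847AAB40.

0x847AAB40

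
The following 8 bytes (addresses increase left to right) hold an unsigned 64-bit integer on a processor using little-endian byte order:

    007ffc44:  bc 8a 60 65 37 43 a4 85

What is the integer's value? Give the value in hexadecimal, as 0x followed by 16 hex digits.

0x85A4433765608ABC

Little-endian stores the least-significant byte at the lowest address.
Reassemble most-significant byte first: 85 A4 43 37 65 60 8A BC → 0x85A4433765608ABC.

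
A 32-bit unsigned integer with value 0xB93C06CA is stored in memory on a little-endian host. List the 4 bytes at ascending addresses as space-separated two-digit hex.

Split into bytes (most-significant first): B9 3C 06 CA.
Little-endian stores the least-significant byte at the lowest address.
So at ascending addresses the bytes are CA 06 3C B9.

CA 06 3C B9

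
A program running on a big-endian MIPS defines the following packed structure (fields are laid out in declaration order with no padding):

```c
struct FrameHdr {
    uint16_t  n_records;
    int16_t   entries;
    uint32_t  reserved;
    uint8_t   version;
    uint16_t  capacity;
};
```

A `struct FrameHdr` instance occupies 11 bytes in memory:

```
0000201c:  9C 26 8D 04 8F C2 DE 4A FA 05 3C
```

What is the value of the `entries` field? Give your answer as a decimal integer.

-29436

`entries` follows `n_records` (2 bytes), so it starts at byte offset 2 and occupies 2 bytes.
Bytes at offsets 2..3: 8D 04.
In big-endian order the high byte comes first in memory.
The bytes are already most-significant first: 0x8D04.
Top bit is set, so as a signed 16-bit value this is 0x8D04 − 2^16 = -29436.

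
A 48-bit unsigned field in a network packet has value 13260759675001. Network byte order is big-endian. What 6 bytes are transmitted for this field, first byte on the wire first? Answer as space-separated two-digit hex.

13260759675001 in hexadecimal, padded to 48 bits, is 0x0C0F82DEB079.
Split into bytes (most-significant first): 0C 0F 82 DE B0 79.
Big-endian: lowest address holds the most-significant byte.
So the memory order matches the most-significant-first order: 0C 0F 82 DE B0 79.

0C 0F 82 DE B0 79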